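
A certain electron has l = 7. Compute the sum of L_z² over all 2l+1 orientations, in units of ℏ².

Σ(L_z)² = 280 ℏ²

m_l ∈ {-7, -6, -5, -4, -3, -2, -1, 0, 1, 2, 3, 4, 5, 6, 7}.
Summing m² from −7 to 7: Σ m_l² = 280.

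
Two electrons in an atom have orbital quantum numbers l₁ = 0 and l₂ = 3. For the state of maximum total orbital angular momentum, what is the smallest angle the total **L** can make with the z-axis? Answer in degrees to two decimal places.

By the triangle rule, |l₁ − l₂| ≤ L ≤ l₁ + l₂.
So L can be 3.
The maximum is L = 3, with |L_tot| = ℏ√(3·4) = 2√3 ℏ.
The minimum angle with z is arccos(3/√12) ≈ 30.00°.

θ_min ≈ 30.00°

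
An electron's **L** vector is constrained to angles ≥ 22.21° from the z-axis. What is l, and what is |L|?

cos θ_min = l/√(l(l+1)) = √(l/(l+1)), so l/(l+1) = cos²(22.21°) = 0.8571.
Solving: l = 6.
Then |L| = ℏ√(6·7) = √42 ℏ.

l = 6, |L| = √42 ℏ ≈ 6.481ℏ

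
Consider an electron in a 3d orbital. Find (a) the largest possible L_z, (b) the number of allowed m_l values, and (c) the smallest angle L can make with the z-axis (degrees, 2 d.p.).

The 3d subshell has l = 2.
L_z,max = lℏ = 2ℏ.
There are 2l+1 = 5 values of m_l.
cos θ_min = 2/√6, so θ_min ≈ 35.26°.

L_z,max = 2ℏ; 5 values; θ_min ≈ 35.26°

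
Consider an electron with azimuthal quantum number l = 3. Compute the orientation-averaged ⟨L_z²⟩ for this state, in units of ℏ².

⟨L_z²⟩ = 4 ℏ²

m_l runs from −3 to 3, i.e. {-3, -2, -1, 0, 1, 2, 3}.
Average of L_z² over 7 states: 28/7 ℏ² = 4 ℏ².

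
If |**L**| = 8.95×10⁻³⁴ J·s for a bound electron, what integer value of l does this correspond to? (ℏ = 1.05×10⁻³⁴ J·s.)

Dividing by ℏ: |L|/ℏ ≈ 8.524.
l(l+1) ≈ 8.524² ≈ 72.66, so l = 8.

l = 8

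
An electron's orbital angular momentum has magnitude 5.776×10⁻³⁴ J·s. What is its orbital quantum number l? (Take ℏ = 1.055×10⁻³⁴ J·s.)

l = 5

Dividing by ℏ: |L|/ℏ ≈ 5.475.
Set l(l+1) = 29.97; the integer solution is l = 5.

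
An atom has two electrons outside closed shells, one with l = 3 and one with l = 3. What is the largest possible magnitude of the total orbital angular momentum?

L runs from |3 − 3| = 0 to 3 + 3 = 6.
Allowed values: L = 0, 1, 2, 3, 4, 5, 6.
The largest magnitude corresponds to L = 6: |L_tot| = ℏ√(6·7) = √42 ℏ.

|L_tot|_max = √42 ℏ ≈ 6.481ℏ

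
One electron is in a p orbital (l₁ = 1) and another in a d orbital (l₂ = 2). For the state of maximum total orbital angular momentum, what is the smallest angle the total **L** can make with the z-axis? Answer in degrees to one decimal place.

By the triangle rule, |l₁ − l₂| ≤ L ≤ l₁ + l₂.
Allowed values: L = 1, 2, 3.
The maximum is L = 3, with |L_tot| = ℏ√(3·4) = 2√3 ℏ.
The minimum angle with z is arccos(3/√12) ≈ 30.0°.

θ_min ≈ 30.0°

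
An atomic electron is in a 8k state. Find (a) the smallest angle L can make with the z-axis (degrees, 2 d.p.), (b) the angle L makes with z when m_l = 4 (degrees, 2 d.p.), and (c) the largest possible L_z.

θ_min ≈ 20.70°; θ(m_l=4) ≈ 57.69°; L_z,max = 7ℏ

8k means n = 8, l = 7.
cos θ_min = 7/√56, so θ_min ≈ 20.70°.
For m_l = 4: cos θ = 4/√56, θ ≈ 57.69°.
L_z,max = lℏ = 7ℏ.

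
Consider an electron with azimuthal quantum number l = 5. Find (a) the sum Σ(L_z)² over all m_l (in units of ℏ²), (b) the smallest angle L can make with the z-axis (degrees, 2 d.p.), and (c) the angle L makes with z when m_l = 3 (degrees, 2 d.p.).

Σ m_l² = 110, so Σ(L_z)² = 110 ℏ².
cos θ_min = 5/√30, so θ_min ≈ 24.09°.
For m_l = 3: cos θ = 3/√30, θ ≈ 56.79°.

Σ(L_z)² = 110 ℏ²; θ_min ≈ 24.09°; θ(m_l=3) ≈ 56.79°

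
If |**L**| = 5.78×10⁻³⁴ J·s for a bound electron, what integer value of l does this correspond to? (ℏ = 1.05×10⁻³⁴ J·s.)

In units of ℏ, |L| ≈ 5.505.
Set l(l+1) = 30.30; the integer solution is l = 5.

l = 5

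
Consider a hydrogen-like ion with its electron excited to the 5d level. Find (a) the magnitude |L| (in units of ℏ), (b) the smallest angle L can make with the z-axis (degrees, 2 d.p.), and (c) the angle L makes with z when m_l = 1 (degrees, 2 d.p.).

|L| = √6 ℏ ≈ 2.449ℏ; θ_min ≈ 35.26°; θ(m_l=1) ≈ 65.91°

The 5d level has l = 2.
|L| = ℏ√(2·3) = √6 ℏ ≈ 2.449ℏ.
cos θ_min = 2/√6, so θ_min ≈ 35.26°.
For m_l = 1: cos θ = 1/√6, θ ≈ 65.91°.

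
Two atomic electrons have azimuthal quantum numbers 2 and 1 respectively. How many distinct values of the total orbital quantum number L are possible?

Angular momentum addition gives L = |l₁ − l₂|, …, l₁ + l₂.
L ∈ {1, 2, 3}.
That is 3 values.

3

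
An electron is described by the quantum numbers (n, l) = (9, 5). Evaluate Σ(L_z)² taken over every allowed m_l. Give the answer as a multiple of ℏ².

Σ(L_z)² = 110 ℏ²

m_l ∈ {-5, -4, -3, -2, -1, 0, 1, 2, 3, 4, 5}.
Σ m_l² = 2·(1 + 4 + 9 + 16 + 25) = 110.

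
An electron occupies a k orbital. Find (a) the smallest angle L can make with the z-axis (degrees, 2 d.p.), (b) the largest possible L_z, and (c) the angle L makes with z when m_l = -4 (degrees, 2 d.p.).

θ_min ≈ 20.70°; L_z,max = 7ℏ; θ(m_l=-4) ≈ 122.31°

For a k orbital, l = 7.
cos θ_min = 7/√56, so θ_min ≈ 20.70°.
L_z,max = lℏ = 7ℏ.
For m_l = -4: cos θ = -4/√56, θ ≈ 122.31°.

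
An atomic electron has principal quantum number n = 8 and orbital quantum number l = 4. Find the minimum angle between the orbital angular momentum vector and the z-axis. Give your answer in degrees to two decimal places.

|L| = √(l(l+1)) ℏ = 2√5 ℏ.
The smallest angle corresponds to the largest L_z, i.e. m_l = l = 4, giving L_z = 4ℏ.
cos θ_min = 4/√20, so θ_min ≈ 26.57°.

θ_min ≈ 26.57°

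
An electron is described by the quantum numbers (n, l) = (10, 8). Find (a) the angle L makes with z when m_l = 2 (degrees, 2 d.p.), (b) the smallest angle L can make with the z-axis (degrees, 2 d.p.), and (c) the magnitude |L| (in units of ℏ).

θ(m_l=2) ≈ 76.37°; θ_min ≈ 19.47°; |L| = 6√2 ℏ ≈ 8.485ℏ

For m_l = 2: cos θ = 2/√72, θ ≈ 76.37°.
cos θ_min = 8/√72, so θ_min ≈ 19.47°.
|L| = ℏ√(8·9) = 6√2 ℏ ≈ 8.485ℏ.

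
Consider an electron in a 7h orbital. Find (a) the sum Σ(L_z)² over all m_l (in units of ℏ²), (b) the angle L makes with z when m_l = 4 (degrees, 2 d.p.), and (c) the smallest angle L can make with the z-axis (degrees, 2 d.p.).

Σ(L_z)² = 110 ℏ²; θ(m_l=4) ≈ 43.09°; θ_min ≈ 24.09°

7h means n = 7, l = 5.
Σ m_l² = 110, so Σ(L_z)² = 110 ℏ².
For m_l = 4: cos θ = 4/√30, θ ≈ 43.09°.
cos θ_min = 5/√30, so θ_min ≈ 24.09°.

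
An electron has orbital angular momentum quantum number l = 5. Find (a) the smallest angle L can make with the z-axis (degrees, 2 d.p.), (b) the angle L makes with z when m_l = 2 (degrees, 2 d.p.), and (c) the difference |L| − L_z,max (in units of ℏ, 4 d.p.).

θ_min ≈ 24.09°; θ(m_l=2) ≈ 68.58°; |L|−L_z,max ≈ 0.4772ℏ

cos θ_min = 5/√30, so θ_min ≈ 24.09°.
For m_l = 2: cos θ = 2/√30, θ ≈ 68.58°.
|L| − L_z,max = (√30 − 5)ℏ ≈ 0.4772ℏ.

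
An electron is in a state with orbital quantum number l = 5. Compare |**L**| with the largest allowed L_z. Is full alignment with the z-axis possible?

|L| = √30 ℏ ≈ 5.4772ℏ, while L_z,max = lℏ = 5ℏ.
Since |L| > L_z,max, the vector can never point exactly along z; the closest it comes is θ_min = arccos(5/√30) ≈ 24.1°.

No: L_z,max = 5ℏ < |L| = √30 ℏ ≈ 5.477ℏ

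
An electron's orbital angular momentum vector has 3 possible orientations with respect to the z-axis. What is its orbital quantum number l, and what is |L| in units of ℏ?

l = 1, |L| = √2 ℏ ≈ 1.414ℏ

3 = 2l + 1, so l = (3−1)/2 = 1.
Then |L| = √(l(l+1)) ℏ = √2 ℏ.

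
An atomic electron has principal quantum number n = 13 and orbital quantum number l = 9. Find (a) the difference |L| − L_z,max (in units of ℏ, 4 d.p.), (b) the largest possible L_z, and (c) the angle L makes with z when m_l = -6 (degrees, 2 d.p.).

|L|−L_z,max ≈ 0.4868ℏ; L_z,max = 9ℏ; θ(m_l=-6) ≈ 129.23°

|L| − L_z,max = (3√10 − 9)ℏ ≈ 0.4868ℏ.
L_z,max = lℏ = 9ℏ.
For m_l = -6: cos θ = -6/√90, θ ≈ 129.23°.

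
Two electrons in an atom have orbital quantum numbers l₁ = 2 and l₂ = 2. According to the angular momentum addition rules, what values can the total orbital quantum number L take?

L = 0, 1, 2, 3, 4

By the triangle rule, |l₁ − l₂| ≤ L ≤ l₁ + l₂.
Allowed values: L = 0, 1, 2, 3, 4.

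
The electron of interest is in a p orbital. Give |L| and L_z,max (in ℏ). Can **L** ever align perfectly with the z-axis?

A p state has l = 1.
|L| = √2 ℏ ≈ 1.4142ℏ, while L_z,max = lℏ = 1ℏ.
Since |L| > L_z,max, the vector can never point exactly along z; the closest it comes is θ_min = arccos(1/√2) ≈ 45.0°.

No: L_z,max = 1ℏ < |L| = √2 ℏ ≈ 1.414ℏ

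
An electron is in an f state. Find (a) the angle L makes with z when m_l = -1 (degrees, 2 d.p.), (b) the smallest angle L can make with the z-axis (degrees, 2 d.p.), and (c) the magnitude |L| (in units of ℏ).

An f state has l = 3.
For m_l = -1: cos θ = -1/√12, θ ≈ 106.78°.
cos θ_min = 3/√12, so θ_min ≈ 30.00°.
|L| = ℏ√(3·4) = 2√3 ℏ ≈ 3.464ℏ.

θ(m_l=-1) ≈ 106.78°; θ_min ≈ 30.00°; |L| = 2√3 ℏ ≈ 3.464ℏ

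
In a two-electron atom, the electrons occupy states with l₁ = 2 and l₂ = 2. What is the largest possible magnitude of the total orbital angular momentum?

Angular momentum addition gives L = |l₁ − l₂|, …, l₁ + l₂.
So L can be 0, 1, 2, 3, 4.
The largest magnitude corresponds to L = 4: |L_tot| = ℏ√(4·5) = 2√5 ℏ.

|L_tot|_max = 2√5 ℏ ≈ 4.472ℏ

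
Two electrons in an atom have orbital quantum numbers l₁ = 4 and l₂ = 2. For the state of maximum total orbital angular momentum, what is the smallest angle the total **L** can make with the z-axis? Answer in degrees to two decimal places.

θ_min ≈ 22.21°

Angular momentum addition gives L = |l₁ − l₂|, …, l₁ + l₂.
L ∈ {2, 3, 4, 5, 6}.
The maximum is L = 6, with |L_tot| = ℏ√(6·7) = √42 ℏ.
The minimum angle with z is arccos(6/√42) ≈ 22.21°.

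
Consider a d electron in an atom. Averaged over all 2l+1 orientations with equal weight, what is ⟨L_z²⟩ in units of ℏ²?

A d state has l = 2.
The allowed m_l values are -2, -1, 0, 1, 2.
⟨L_z²⟩ = ℏ²·l(l+1)/3 = 2ℏ².

⟨L_z²⟩ = 2 ℏ²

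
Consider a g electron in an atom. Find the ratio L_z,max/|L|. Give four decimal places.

A g state has l = 4.
|L| = 2√5 ℏ ≈ 4.4721ℏ, while L_z,max = lℏ = 4ℏ.
L_z,max/|L| = 4/√20 = 0.8944.

L_z,max/|L| = 0.8944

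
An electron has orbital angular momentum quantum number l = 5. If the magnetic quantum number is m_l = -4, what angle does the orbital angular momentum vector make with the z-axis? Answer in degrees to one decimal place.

|L| = ℏ√(l(l+1)) = √30 ℏ.
L_z = m_l ℏ = −4ℏ.
cos θ = L_z/|L| = -4/√30, so θ ≈ 136.9°.

θ ≈ 136.9°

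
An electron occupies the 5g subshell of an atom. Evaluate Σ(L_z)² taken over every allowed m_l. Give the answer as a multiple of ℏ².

For 5g, l = 4.
m_l ∈ {-4, -3, -2, -1, 0, 1, 2, 3, 4}.
Σ m_l² = l(l+1)(2l+1)/3 = 4·5·9/3 = 60.

Σ(L_z)² = 60 ℏ²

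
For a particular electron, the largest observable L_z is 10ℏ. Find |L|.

|L| = √110 ℏ ≈ 10.488ℏ

L_z,max = lℏ, so l = 10.
|L| = √(l(l+1)) ℏ = √110 ℏ.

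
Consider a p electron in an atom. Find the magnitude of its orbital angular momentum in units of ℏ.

|L| = √2 ℏ ≈ 1.414ℏ

A p state has l = 1.
|L| = ℏ√(l(l+1)) = ℏ√(1·2) = √2 ℏ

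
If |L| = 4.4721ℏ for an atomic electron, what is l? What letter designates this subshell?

l = 4 (g orbital)

|L| = ℏ√(l(l+1)), so l(l+1) = 20.
Solving: l = 4.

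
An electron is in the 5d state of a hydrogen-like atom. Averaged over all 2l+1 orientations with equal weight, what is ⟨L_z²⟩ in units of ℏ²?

The 5d subshell has l = 2.
m_l runs from −2 to 2, i.e. {-2, -1, 0, 1, 2}.
⟨L_z²⟩ = ℏ²·(Σ m_l²)/(2l+1) = ℏ²·10/5 = 2ℏ².

⟨L_z²⟩ = 2 ℏ²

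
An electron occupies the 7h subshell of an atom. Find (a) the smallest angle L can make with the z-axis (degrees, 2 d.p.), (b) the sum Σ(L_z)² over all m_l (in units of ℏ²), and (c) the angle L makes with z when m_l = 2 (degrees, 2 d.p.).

θ_min ≈ 24.09°; Σ(L_z)² = 110 ℏ²; θ(m_l=2) ≈ 68.58°

For 7h, l = 5.
cos θ_min = 5/√30, so θ_min ≈ 24.09°.
Σ m_l² = 110, so Σ(L_z)² = 110 ℏ².
For m_l = 2: cos θ = 2/√30, θ ≈ 68.58°.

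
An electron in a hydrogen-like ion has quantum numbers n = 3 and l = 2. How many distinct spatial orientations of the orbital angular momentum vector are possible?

5

The number of m_l values is 2l + 1 = 2·2 + 1 = 5.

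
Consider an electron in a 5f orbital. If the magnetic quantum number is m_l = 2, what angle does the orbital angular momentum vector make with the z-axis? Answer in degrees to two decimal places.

θ ≈ 54.74°

The 5f subshell has l = 3.
|L| = √(l(l+1)) ℏ = 2√3 ℏ.
L_z = m_l ℏ = 2ℏ.
cos θ = L_z/|L| = 2/√12, so θ ≈ 54.74°.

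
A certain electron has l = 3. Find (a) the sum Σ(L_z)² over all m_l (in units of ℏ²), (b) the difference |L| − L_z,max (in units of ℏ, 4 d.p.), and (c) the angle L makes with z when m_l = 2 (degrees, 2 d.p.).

Σ(L_z)² = 28 ℏ²; |L|−L_z,max ≈ 0.4641ℏ; θ(m_l=2) ≈ 54.74°

Σ m_l² = 28, so Σ(L_z)² = 28 ℏ².
|L| − L_z,max = (2√3 − 3)ℏ ≈ 0.4641ℏ.
For m_l = 2: cos θ = 2/√12, θ ≈ 54.74°.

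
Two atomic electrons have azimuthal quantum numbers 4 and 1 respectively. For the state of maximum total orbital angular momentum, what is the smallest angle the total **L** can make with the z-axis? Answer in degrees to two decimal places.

The total orbital quantum number L ranges from |l₁ − l₂| to l₁ + l₂ in integer steps.
Allowed values: L = 3, 4, 5.
The maximum is L = 5, with |L_tot| = ℏ√(5·6) = √30 ℏ.
The minimum angle with z is arccos(5/√30) ≈ 24.09°.

θ_min ≈ 24.09°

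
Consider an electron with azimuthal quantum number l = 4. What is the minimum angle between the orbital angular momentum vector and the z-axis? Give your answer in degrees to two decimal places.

θ_min ≈ 26.57°

|L|² = l(l+1)ℏ² = 20ℏ², so |L| = 2√5 ℏ.
The smallest angle corresponds to the largest L_z, i.e. m_l = l = 4, giving L_z = 4ℏ.
cos θ_min = 4/√20, so θ_min ≈ 26.57°.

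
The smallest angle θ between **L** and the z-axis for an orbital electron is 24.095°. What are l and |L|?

At minimum angle, m_l = l, so cos θ = l/√(l(l+1)); cos²θ = l/(l+1) = 0.8333.
l = cos²θ/sin²θ ≈ 5.
Then |L| = ℏ√(5·6) = √30 ℏ.

l = 5, |L| = √30 ℏ ≈ 5.477ℏ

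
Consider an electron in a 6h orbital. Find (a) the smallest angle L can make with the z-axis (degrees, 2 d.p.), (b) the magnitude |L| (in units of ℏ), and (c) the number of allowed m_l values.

θ_min ≈ 24.09°; |L| = √30 ℏ ≈ 5.477ℏ; 11 values

For 6h, l = 5.
cos θ_min = 5/√30, so θ_min ≈ 24.09°.
|L| = ℏ√(5·6) = √30 ℏ ≈ 5.477ℏ.
There are 2l+1 = 11 values of m_l.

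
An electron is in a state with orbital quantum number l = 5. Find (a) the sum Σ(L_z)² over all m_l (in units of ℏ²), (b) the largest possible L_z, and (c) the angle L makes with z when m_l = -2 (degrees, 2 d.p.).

Σ(L_z)² = 110 ℏ²; L_z,max = 5ℏ; θ(m_l=-2) ≈ 111.42°

Σ m_l² = 110, so Σ(L_z)² = 110 ℏ².
L_z,max = lℏ = 5ℏ.
For m_l = -2: cos θ = -2/√30, θ ≈ 111.42°.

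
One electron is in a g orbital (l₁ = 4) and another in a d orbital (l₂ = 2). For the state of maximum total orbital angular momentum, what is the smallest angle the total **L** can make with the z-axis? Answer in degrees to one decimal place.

The total orbital quantum number L ranges from |l₁ − l₂| to l₁ + l₂ in integer steps.
Allowed values: L = 2, 3, 4, 5, 6.
The maximum is L = 6, with |L_tot| = ℏ√(6·7) = √42 ℏ.
The minimum angle with z is arccos(6/√42) ≈ 22.2°.

θ_min ≈ 22.2°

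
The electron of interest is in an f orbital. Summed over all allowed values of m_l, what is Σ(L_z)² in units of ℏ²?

Σ(L_z)² = 28 ℏ²

An f state has l = 3.
m_l ∈ {-3, -2, -1, 0, 1, 2, 3}.
Σ m_l² = 2·(1 + 4 + 9) = 28.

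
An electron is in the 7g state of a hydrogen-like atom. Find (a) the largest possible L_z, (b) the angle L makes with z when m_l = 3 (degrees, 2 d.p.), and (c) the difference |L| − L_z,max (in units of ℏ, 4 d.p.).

7g means n = 7, l = 4.
L_z,max = lℏ = 4ℏ.
For m_l = 3: cos θ = 3/√20, θ ≈ 47.87°.
|L| − L_z,max = (2√5 − 4)ℏ ≈ 0.4721ℏ.

L_z,max = 4ℏ; θ(m_l=3) ≈ 47.87°; |L|−L_z,max ≈ 0.4721ℏ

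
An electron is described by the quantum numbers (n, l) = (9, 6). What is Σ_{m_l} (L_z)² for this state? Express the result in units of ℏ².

The allowed m_l values are -6, -5, -4, -3, -2, -1, 0, 1, 2, 3, 4, 5, 6.
Summing m² from −6 to 6: Σ m_l² = 182.

Σ(L_z)² = 182 ℏ²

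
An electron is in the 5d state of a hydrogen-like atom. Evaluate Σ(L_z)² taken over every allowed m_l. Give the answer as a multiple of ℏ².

Σ(L_z)² = 10 ℏ²

For 5d, l = 2.
The allowed m_l values are -2, -1, 0, 1, 2.
Summing m² from −2 to 2: Σ m_l² = 10.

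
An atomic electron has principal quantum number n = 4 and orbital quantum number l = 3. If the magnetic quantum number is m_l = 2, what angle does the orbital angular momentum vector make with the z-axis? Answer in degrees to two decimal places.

|L|² = l(l+1)ℏ² = 12ℏ², so |L| = 2√3 ℏ.
L_z = m_l ℏ = 2ℏ.
cos θ = L_z/|L| = 2/√12, so θ ≈ 54.74°.

θ ≈ 54.74°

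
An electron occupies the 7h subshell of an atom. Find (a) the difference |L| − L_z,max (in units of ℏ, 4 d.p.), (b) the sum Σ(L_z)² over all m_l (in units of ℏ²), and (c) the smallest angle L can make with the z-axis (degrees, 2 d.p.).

|L|−L_z,max ≈ 0.4772ℏ; Σ(L_z)² = 110 ℏ²; θ_min ≈ 24.09°

7h means n = 7, l = 5.
|L| − L_z,max = (√30 − 5)ℏ ≈ 0.4772ℏ.
Σ m_l² = 110, so Σ(L_z)² = 110 ℏ².
cos θ_min = 5/√30, so θ_min ≈ 24.09°.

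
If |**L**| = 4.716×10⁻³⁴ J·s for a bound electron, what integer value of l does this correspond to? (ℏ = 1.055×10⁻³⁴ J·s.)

In units of ℏ, |L| ≈ 4.470.
Set l(l+1) = 19.98; the integer solution is l = 4.

l = 4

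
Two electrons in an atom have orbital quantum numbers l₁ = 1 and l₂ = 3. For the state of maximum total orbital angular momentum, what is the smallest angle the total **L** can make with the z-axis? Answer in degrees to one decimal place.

The total orbital quantum number L ranges from |l₁ − l₂| to l₁ + l₂ in integer steps.
So L can be 2, 3, 4.
The maximum is L = 4, with |L_tot| = ℏ√(4·5) = 2√5 ℏ.
The minimum angle with z is arccos(4/√20) ≈ 26.6°.

θ_min ≈ 26.6°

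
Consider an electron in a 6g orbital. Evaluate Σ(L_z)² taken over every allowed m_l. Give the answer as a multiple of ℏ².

Σ(L_z)² = 60 ℏ²

For 6g, l = 4.
m_l ∈ {-4, -3, -2, -1, 0, 1, 2, 3, 4}.
Σ m_l² = l(l+1)(2l+1)/3 = 4·5·9/3 = 60.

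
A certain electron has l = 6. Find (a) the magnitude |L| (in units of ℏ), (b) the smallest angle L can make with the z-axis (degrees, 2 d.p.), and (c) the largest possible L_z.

|L| = √42 ℏ ≈ 6.481ℏ; θ_min ≈ 22.21°; L_z,max = 6ℏ

|L| = ℏ√(6·7) = √42 ℏ ≈ 6.481ℏ.
cos θ_min = 6/√42, so θ_min ≈ 22.21°.
L_z,max = lℏ = 6ℏ.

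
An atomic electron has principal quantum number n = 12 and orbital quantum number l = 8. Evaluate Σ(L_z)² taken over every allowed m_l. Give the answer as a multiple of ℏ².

m_l runs from −8 to 8, i.e. {-8, -7, -6, -5, -4, -3, -2, -1, 0, 1, 2, 3, 4, 5, 6, 7, 8}.
Summing m² from −8 to 8: Σ m_l² = 408.

Σ(L_z)² = 408 ℏ²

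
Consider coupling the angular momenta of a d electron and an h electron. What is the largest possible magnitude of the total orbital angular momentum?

Angular momentum addition gives L = |l₁ − l₂|, …, l₁ + l₂.
So L can be 3, 4, 5, 6, 7.
The largest magnitude corresponds to L = 7: |L_tot| = ℏ√(7·8) = 2√14 ℏ.

|L_tot|_max = 2√14 ℏ ≈ 7.483ℏ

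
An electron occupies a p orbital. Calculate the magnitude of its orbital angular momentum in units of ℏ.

For a p orbital, l = 1.
|L| = ℏ√(l(l+1)) = ℏ√(1·2) = √2 ℏ

|L| = √2 ℏ ≈ 1.414ℏ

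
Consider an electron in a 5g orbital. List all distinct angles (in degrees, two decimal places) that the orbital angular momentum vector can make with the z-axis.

θ ∈ {26.57°, 47.87°, 63.43°, 77.08°, 90.00°, 102.92°, 116.57°, 132.13°, 153.43°}

5g means n = 5, l = 4.
|L| = ℏ√(l(l+1)) = 2√5 ℏ.
cos θ = m_l/√20 for each m_l ∈ {-4, -3, -2, -1, 0, 1, 2, 3, 4}.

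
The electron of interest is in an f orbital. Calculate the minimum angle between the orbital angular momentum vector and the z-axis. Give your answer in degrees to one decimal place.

For an f orbital, l = 3.
|L|² = l(l+1)ℏ² = 12ℏ², so |L| = 2√3 ℏ.
The smallest angle corresponds to the largest L_z, i.e. m_l = l = 3, giving L_z = 3ℏ.
cos θ_min = 3/√12, so θ_min ≈ 30.0°.

θ_min ≈ 30.0°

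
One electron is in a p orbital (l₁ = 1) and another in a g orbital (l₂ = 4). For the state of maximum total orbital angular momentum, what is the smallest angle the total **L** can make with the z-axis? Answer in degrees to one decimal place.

The total orbital quantum number L ranges from |l₁ − l₂| to l₁ + l₂ in integer steps.
L ∈ {3, 4, 5}.
The maximum is L = 5, with |L_tot| = ℏ√(5·6) = √30 ℏ.
The minimum angle with z is arccos(5/√30) ≈ 24.1°.

θ_min ≈ 24.1°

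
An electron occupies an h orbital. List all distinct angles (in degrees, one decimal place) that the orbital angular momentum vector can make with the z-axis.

θ ∈ {24.1°, 43.1°, 56.8°, 68.6°, 79.5°, 90.0°, 100.5°, 111.4°, 123.2°, 136.9°, 155.9°}

For an h orbital, l = 5.
|L| = ℏ√(l(l+1)) = √30 ℏ.
cos θ = m_l/√30 for each m_l ∈ {-5, -4, -3, -2, -1, 0, 1, 2, 3, 4, 5}.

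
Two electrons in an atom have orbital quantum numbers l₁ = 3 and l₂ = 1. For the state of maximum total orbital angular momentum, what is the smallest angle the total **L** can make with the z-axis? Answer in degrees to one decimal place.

The total orbital quantum number L ranges from |l₁ − l₂| to l₁ + l₂ in integer steps.
Allowed values: L = 2, 3, 4.
The maximum is L = 4, with |L_tot| = ℏ√(4·5) = 2√5 ℏ.
The minimum angle with z is arccos(4/√20) ≈ 26.6°.

θ_min ≈ 26.6°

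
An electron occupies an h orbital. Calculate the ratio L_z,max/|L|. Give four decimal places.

The letter h corresponds to l = 5.
|L| = √30 ℏ ≈ 5.4772ℏ, while L_z,max = lℏ = 5ℏ.
L_z,max/|L| = 5/√30 = 0.9129.

L_z,max/|L| = 0.9129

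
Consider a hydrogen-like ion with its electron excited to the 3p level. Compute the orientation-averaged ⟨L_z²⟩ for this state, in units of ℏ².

The 3p level has l = 1.
m_l runs from −1 to 1, i.e. {-1, 0, 1}.
⟨L_z²⟩ = ℏ²·(Σ m_l²)/(2l+1) = ℏ²·2/3 = 0.6667ℏ².

⟨L_z²⟩ = 0.6667 ℏ²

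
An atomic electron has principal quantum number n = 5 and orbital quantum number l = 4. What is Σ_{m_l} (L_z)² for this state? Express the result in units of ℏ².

The allowed m_l values are -4, -3, -2, -1, 0, 1, 2, 3, 4.
Summing m² from −4 to 4: Σ m_l² = 60.

Σ(L_z)² = 60 ℏ²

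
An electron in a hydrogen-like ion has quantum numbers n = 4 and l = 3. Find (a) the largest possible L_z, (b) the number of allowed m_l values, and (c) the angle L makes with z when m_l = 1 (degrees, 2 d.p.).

L_z,max = lℏ = 3ℏ.
There are 2l+1 = 7 values of m_l.
For m_l = 1: cos θ = 1/√12, θ ≈ 73.22°.

L_z,max = 3ℏ; 7 values; θ(m_l=1) ≈ 73.22°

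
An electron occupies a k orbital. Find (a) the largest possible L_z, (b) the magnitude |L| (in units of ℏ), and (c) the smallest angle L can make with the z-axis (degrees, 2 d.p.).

For a k orbital, l = 7.
L_z,max = lℏ = 7ℏ.
|L| = ℏ√(7·8) = 2√14 ℏ ≈ 7.483ℏ.
cos θ_min = 7/√56, so θ_min ≈ 20.70°.

L_z,max = 7ℏ; |L| = 2√14 ℏ ≈ 7.483ℏ; θ_min ≈ 20.70°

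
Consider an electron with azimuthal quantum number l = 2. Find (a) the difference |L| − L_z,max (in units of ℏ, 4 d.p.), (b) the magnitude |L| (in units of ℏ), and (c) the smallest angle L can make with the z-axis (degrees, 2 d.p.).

|L| − L_z,max = (√6 − 2)ℏ ≈ 0.4495ℏ.
|L| = ℏ√(2·3) = √6 ℏ ≈ 2.449ℏ.
cos θ_min = 2/√6, so θ_min ≈ 35.26°.

|L|−L_z,max ≈ 0.4495ℏ; |L| = √6 ℏ ≈ 2.449ℏ; θ_min ≈ 35.26°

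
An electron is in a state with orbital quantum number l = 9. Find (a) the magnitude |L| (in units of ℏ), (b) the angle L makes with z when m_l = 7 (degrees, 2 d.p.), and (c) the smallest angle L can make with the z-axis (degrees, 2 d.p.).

|L| = ℏ√(9·10) = 3√10 ℏ ≈ 9.487ℏ.
For m_l = 7: cos θ = 7/√90, θ ≈ 42.45°.
cos θ_min = 9/√90, so θ_min ≈ 18.43°.

|L| = 3√10 ℏ ≈ 9.487ℏ; θ(m_l=7) ≈ 42.45°; θ_min ≈ 18.43°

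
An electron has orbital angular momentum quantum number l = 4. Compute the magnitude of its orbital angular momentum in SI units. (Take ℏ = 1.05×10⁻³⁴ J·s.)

|L| = 4.70×10⁻³⁴ J·s

|L| = ℏ√(l(l+1)) = ℏ√(4·5) = 2√5 ℏ
Numerically, |L| = 4.472 × (1.05×10⁻³⁴ J·s) = 4.70×10⁻³⁴ J·s.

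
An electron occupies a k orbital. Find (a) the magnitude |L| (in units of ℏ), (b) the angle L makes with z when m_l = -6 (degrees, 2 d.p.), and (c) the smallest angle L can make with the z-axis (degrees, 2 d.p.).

For a k orbital, l = 7.
|L| = ℏ√(7·8) = 2√14 ℏ ≈ 7.483ℏ.
For m_l = -6: cos θ = -6/√56, θ ≈ 143.30°.
cos θ_min = 7/√56, so θ_min ≈ 20.70°.

|L| = 2√14 ℏ ≈ 7.483ℏ; θ(m_l=-6) ≈ 143.30°; θ_min ≈ 20.70°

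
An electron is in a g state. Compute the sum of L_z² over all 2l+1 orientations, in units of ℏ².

G corresponds to l = 4.
The allowed m_l values are -4, -3, -2, -1, 0, 1, 2, 3, 4.
Σ m_l² = l(l+1)(2l+1)/3 = 4·5·9/3 = 60.

Σ(L_z)² = 60 ℏ²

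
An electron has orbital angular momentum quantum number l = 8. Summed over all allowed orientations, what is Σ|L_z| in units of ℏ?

The allowed m_l values are -8, -7, -6, -5, -4, -3, -2, -1, 0, 1, 2, 3, 4, 5, 6, 7, 8.
Σ|m_l| = 2(1+2+…+8) = 72.

Σ|L_z| = 72 ℏ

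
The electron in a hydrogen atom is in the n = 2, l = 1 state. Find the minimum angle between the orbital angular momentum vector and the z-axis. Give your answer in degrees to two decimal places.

θ_min ≈ 45.00°

|L| = √(l(l+1)) ℏ = √2 ℏ.
The smallest angle corresponds to the largest L_z, i.e. m_l = l = 1, giving L_z = 1ℏ.
cos θ_min = 1/√2, so θ_min ≈ 45.00°.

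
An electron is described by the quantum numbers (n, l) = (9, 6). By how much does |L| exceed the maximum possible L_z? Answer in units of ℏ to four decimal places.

|L| = √42 ℏ ≈ 6.4807ℏ, while L_z,max = lℏ = 6ℏ.
The difference is (√42 − 6)ℏ ≈ 0.4807ℏ.

|L| − L_z,max ≈ 0.4807ℏ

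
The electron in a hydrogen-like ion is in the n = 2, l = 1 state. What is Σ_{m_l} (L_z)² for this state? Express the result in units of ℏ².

Σ(L_z)² = 2 ℏ²

The allowed m_l values are -1, 0, 1.
Σ m_l² = l(l+1)(2l+1)/3 = 1·2·3/3 = 2.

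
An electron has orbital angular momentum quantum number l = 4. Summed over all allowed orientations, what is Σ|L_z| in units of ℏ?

Σ|L_z| = 20 ℏ

m_l runs from −4 to 4, i.e. {-4, -3, -2, -1, 0, 1, 2, 3, 4}.
Σ|m_l| = 2·4(4+1)/2 = 20.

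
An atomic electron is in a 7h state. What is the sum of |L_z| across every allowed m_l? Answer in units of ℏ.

Σ|L_z| = 30 ℏ

7h means n = 7, l = 5.
m_l ∈ {-5, -4, -3, -2, -1, 0, 1, 2, 3, 4, 5}.
Σ|m_l| = 2·5(5+1)/2 = 30.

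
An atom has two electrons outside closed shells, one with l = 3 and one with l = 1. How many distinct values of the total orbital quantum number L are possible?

The total orbital quantum number L ranges from |l₁ − l₂| to l₁ + l₂ in integer steps.
So L can be 2, 3, 4.
That is 3 values.

3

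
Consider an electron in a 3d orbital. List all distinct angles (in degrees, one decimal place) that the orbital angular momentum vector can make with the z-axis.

For 3d, l = 2.
|L| = √(l(l+1)) ℏ = √6 ℏ.
cos θ = m_l/√6 for each m_l ∈ {-2, -1, 0, 1, 2}.

θ ∈ {35.3°, 65.9°, 90.0°, 114.1°, 144.7°}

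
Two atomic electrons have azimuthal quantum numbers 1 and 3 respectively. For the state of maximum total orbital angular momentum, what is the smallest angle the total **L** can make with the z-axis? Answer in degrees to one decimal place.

Angular momentum addition gives L = |l₁ − l₂|, …, l₁ + l₂.
L ∈ {2, 3, 4}.
The maximum is L = 4, with |L_tot| = ℏ√(4·5) = 2√5 ℏ.
The minimum angle with z is arccos(4/√20) ≈ 26.6°.

θ_min ≈ 26.6°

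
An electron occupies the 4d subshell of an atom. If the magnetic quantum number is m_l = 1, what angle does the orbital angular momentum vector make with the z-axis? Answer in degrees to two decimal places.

θ ≈ 65.91°

4d means n = 4, l = 2.
|L| = ℏ√(l(l+1)) = √6 ℏ.
L_z = m_l ℏ = 1ℏ.
cos θ = L_z/|L| = 1/√6, so θ ≈ 65.91°.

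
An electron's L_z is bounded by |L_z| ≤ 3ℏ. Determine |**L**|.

Since max m_l = l, l = 3.
Then |L| = ℏ√(3·4) = 2√3 ℏ.

|L| = 2√3 ℏ ≈ 3.464ℏ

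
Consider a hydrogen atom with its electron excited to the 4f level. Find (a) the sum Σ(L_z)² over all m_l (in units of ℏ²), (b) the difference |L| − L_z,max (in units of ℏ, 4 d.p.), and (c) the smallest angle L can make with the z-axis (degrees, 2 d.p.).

The 4f level has l = 3.
Σ m_l² = 28, so Σ(L_z)² = 28 ℏ².
|L| − L_z,max = (2√3 − 3)ℏ ≈ 0.4641ℏ.
cos θ_min = 3/√12, so θ_min ≈ 30.00°.

Σ(L_z)² = 28 ℏ²; |L|−L_z,max ≈ 0.4641ℏ; θ_min ≈ 30.00°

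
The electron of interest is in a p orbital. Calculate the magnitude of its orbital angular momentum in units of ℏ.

|L| = √2 ℏ ≈ 1.414ℏ

P corresponds to l = 1.
|L| = ℏ√(l(l+1)) = ℏ√(1·2) = √2 ℏ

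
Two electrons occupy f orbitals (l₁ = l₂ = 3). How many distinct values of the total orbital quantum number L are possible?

By the triangle rule, |l₁ − l₂| ≤ L ≤ l₁ + l₂.
L ∈ {0, 1, 2, 3, 4, 5, 6}.
That is 7 values.

7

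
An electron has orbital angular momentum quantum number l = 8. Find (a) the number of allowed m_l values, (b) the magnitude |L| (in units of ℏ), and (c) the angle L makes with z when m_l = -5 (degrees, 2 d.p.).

There are 2l+1 = 17 values of m_l.
|L| = ℏ√(8·9) = 6√2 ℏ ≈ 8.485ℏ.
For m_l = -5: cos θ = -5/√72, θ ≈ 126.10°.

17 values; |L| = 6√2 ℏ ≈ 8.485ℏ; θ(m_l=-5) ≈ 126.10°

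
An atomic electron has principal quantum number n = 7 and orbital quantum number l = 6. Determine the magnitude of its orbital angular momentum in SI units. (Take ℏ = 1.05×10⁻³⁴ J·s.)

|L| = ℏ√(l(l+1)) = ℏ√(6·7) = √42 ℏ
Numerically, |L| = 6.481 × (1.05×10⁻³⁴ J·s) = 6.80×10⁻³⁴ J·s.

|L| = 6.80×10⁻³⁴ J·s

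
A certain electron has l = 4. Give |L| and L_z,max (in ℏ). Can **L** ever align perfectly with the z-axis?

|L| = 2√5 ℏ ≈ 4.4721ℏ, while L_z,max = lℏ = 4ℏ.
Since |L| > L_z,max, the vector can never point exactly along z; the closest it comes is θ_min = arccos(4/√20) ≈ 26.6°.

No: L_z,max = 4ℏ < |L| = 2√5 ℏ ≈ 4.472ℏ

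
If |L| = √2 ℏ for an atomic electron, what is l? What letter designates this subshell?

l = 1 (p orbital)

(|L|/ℏ)² = l(l+1) = 2.
Solving: l = 1.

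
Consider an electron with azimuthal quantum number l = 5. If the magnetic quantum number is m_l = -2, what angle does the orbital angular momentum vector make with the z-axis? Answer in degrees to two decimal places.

|L| = ℏ√(l(l+1)) = √30 ℏ.
L_z = m_l ℏ = −2ℏ.
cos θ = L_z/|L| = -2/√30, so θ ≈ 111.42°.

θ ≈ 111.42°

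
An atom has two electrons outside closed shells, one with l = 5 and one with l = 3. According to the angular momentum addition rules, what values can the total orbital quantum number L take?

Angular momentum addition gives L = |l₁ − l₂|, …, l₁ + l₂.
Allowed values: L = 2, 3, 4, 5, 6, 7, 8.

L = 2, 3, 4, 5, 6, 7, 8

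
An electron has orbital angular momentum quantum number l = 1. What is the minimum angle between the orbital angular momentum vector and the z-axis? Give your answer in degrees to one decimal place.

θ_min ≈ 45.0°

|L|² = l(l+1)ℏ² = 2ℏ², so |L| = √2 ℏ.
The smallest angle corresponds to the largest L_z, i.e. m_l = l = 1, giving L_z = 1ℏ.
cos θ_min = 1/√2, so θ_min ≈ 45.0°.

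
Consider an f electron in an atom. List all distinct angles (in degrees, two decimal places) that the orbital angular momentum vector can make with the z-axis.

θ ∈ {30.00°, 54.74°, 73.22°, 90.00°, 106.78°, 125.26°, 150.00°}

The letter f corresponds to l = 3.
|L|² = l(l+1)ℏ² = 12ℏ², so |L| = 2√3 ℏ.
cos θ = m_l/√12 for each m_l ∈ {-3, -2, -1, 0, 1, 2, 3}.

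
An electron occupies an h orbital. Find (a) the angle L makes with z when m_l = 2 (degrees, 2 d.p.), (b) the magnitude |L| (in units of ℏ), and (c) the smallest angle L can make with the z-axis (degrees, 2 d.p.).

An h state has l = 5.
For m_l = 2: cos θ = 2/√30, θ ≈ 68.58°.
|L| = ℏ√(5·6) = √30 ℏ ≈ 5.477ℏ.
cos θ_min = 5/√30, so θ_min ≈ 24.09°.

θ(m_l=2) ≈ 68.58°; |L| = √30 ℏ ≈ 5.477ℏ; θ_min ≈ 24.09°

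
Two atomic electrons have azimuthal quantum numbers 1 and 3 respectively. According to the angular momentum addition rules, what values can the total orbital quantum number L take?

Angular momentum addition gives L = |l₁ − l₂|, …, l₁ + l₂.
L ∈ {2, 3, 4}.

L = 2, 3, 4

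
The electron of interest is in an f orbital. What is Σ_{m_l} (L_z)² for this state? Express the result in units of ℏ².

F corresponds to l = 3.
m_l ∈ {-3, -2, -1, 0, 1, 2, 3}.
Σ m_l² = l(l+1)(2l+1)/3 = 3·4·7/3 = 28.

Σ(L_z)² = 28 ℏ²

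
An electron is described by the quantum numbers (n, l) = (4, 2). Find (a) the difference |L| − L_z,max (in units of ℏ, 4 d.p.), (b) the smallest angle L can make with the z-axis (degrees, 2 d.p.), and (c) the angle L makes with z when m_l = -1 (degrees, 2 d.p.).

|L| − L_z,max = (√6 − 2)ℏ ≈ 0.4495ℏ.
cos θ_min = 2/√6, so θ_min ≈ 35.26°.
For m_l = -1: cos θ = -1/√6, θ ≈ 114.09°.

|L|−L_z,max ≈ 0.4495ℏ; θ_min ≈ 35.26°; θ(m_l=-1) ≈ 114.09°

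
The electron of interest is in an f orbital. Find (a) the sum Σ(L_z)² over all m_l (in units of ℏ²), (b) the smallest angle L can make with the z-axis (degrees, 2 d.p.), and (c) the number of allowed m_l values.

For an f orbital, l = 3.
Σ m_l² = 28, so Σ(L_z)² = 28 ℏ².
cos θ_min = 3/√12, so θ_min ≈ 30.00°.
There are 2l+1 = 7 values of m_l.

Σ(L_z)² = 28 ℏ²; θ_min ≈ 30.00°; 7 values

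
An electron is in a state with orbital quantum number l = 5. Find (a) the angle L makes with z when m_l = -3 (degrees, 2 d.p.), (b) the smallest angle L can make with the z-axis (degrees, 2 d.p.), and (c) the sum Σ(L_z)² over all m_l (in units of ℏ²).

θ(m_l=-3) ≈ 123.21°; θ_min ≈ 24.09°; Σ(L_z)² = 110 ℏ²

For m_l = -3: cos θ = -3/√30, θ ≈ 123.21°.
cos θ_min = 5/√30, so θ_min ≈ 24.09°.
Σ m_l² = 110, so Σ(L_z)² = 110 ℏ².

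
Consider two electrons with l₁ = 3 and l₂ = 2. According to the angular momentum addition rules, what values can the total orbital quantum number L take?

L = 1, 2, 3, 4, 5

The total orbital quantum number L ranges from |l₁ − l₂| to l₁ + l₂ in integer steps.
L ∈ {1, 2, 3, 4, 5}.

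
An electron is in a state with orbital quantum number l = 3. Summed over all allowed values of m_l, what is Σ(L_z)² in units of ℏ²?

Σ(L_z)² = 28 ℏ²

The allowed m_l values are -3, -2, -1, 0, 1, 2, 3.
Summing m² from −3 to 3: Σ m_l² = 28.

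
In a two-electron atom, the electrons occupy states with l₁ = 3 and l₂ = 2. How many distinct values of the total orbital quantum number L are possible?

5

The total orbital quantum number L ranges from |l₁ − l₂| to l₁ + l₂ in integer steps.
So L can be 1, 2, 3, 4, 5.
That is 5 values.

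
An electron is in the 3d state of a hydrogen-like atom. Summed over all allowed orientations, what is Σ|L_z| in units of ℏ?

For 3d, l = 2.
m_l runs from −2 to 2, i.e. {-2, -1, 0, 1, 2}.
Σ|m_l| = 2(1+2+…+2) = 6.

Σ|L_z| = 6 ℏ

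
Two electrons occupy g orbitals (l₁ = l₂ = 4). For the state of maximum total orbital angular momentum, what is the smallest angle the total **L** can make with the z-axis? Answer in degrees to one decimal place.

θ_min ≈ 19.5°

Angular momentum addition gives L = |l₁ − l₂|, …, l₁ + l₂.
L ∈ {0, 1, 2, 3, 4, 5, 6, 7, 8}.
The maximum is L = 8, with |L_tot| = ℏ√(8·9) = 6√2 ℏ.
The minimum angle with z is arccos(8/√72) ≈ 19.5°.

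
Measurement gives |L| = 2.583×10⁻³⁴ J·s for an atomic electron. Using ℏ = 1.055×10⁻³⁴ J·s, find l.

l = 2

In units of ℏ, |L| ≈ 2.448.
(|L|/ℏ)² = l(l+1) ≈ 5.99 ⇒ l = 2.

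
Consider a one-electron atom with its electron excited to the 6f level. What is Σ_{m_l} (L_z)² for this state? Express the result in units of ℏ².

The 6f level has l = 3.
The allowed m_l values are -3, -2, -1, 0, 1, 2, 3.
Σ m_l² = 2·(1 + 4 + 9) = 28.

Σ(L_z)² = 28 ℏ²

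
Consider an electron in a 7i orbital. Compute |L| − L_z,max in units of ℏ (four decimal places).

For 7i, l = 6.
|L| = √42 ℏ ≈ 6.4807ℏ, while L_z,max = lℏ = 6ℏ.
The difference is (√42 − 6)ℏ ≈ 0.4807ℏ.

|L| − L_z,max ≈ 0.4807ℏ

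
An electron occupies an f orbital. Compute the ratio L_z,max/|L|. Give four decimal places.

The letter f corresponds to l = 3.
|L| = 2√3 ℏ ≈ 3.4641ℏ, while L_z,max = lℏ = 3ℏ.
L_z,max/|L| = 3/√12 = 0.8660.

L_z,max/|L| = 0.8660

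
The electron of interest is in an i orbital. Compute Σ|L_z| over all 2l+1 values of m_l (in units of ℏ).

Σ|L_z| = 42 ℏ

For an i orbital, l = 6.
m_l runs from −6 to 6, i.e. {-6, -5, -4, -3, -2, -1, 0, 1, 2, 3, 4, 5, 6}.
Σ|m_l| = l(l+1) = 42.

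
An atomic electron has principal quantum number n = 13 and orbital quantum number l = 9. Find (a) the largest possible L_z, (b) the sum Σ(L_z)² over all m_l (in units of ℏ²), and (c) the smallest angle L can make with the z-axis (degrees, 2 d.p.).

L_z,max = 9ℏ; Σ(L_z)² = 570 ℏ²; θ_min ≈ 18.43°

L_z,max = lℏ = 9ℏ.
Σ m_l² = 570, so Σ(L_z)² = 570 ℏ².
cos θ_min = 9/√90, so θ_min ≈ 18.43°.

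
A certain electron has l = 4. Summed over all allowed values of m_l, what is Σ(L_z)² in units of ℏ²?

m_l ∈ {-4, -3, -2, -1, 0, 1, 2, 3, 4}.
Summing m² from −4 to 4: Σ m_l² = 60.

Σ(L_z)² = 60 ℏ²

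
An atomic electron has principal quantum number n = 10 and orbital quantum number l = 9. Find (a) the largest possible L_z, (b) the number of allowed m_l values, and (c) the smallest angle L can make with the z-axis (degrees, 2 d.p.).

L_z,max = 9ℏ; 19 values; θ_min ≈ 18.43°

L_z,max = lℏ = 9ℏ.
There are 2l+1 = 19 values of m_l.
cos θ_min = 9/√90, so θ_min ≈ 18.43°.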